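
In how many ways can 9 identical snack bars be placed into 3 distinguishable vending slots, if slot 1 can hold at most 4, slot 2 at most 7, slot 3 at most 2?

12

By stars and bars, unrestricted non-negative solutions to x_1+…+x_3 = 9 number C(9+2,2) = 55.
Subtract solutions that violate a single cap (substitute x_i' = x_i − (cap_i+1)): x_1 ≥ 5 gives C(6,2) = 15; x_2 ≥ 8 gives C(3,2) = 3; x_3 ≥ 3 gives C(8,2) = 28. Together 46.
Add back pairs where two caps are both exceeded: 0 + 3 + 0 = 3.
By inclusion–exclusion the count is 55 − 46 + 3 = 12.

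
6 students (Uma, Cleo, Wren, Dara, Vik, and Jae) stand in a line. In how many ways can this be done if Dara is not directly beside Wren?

There are 6! = 720 arrangements in all. If Dara and Wren are adjacent, merging them into one block gives 2·(5)! = 240 arrangements.
Complementary counting: 720 − 240 = 480.

480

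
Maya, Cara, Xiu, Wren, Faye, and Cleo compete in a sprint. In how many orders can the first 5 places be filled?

This is an ordered selection of 5 from 6: P(6,5).
That gives 6 × 5 × 4 × 3 × 2 = 720.

720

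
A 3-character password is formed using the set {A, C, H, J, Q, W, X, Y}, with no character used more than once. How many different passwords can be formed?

336

With no repetition, fill the 3 characters in order: 8 choices, then 7, down to 6.
8 × 7 × 6 = 336.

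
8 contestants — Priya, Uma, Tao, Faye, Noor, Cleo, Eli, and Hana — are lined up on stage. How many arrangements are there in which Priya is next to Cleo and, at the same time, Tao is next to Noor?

2880

Treat {Priya,Cleo} as one block (2 orders) and {Tao,Noor} as another (2 orders).
That leaves 6 units to arrange: 2 × 2 × 6! = 4 × 720 = 2880.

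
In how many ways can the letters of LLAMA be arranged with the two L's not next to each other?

18

There are 5!/(2!·2!) = 30 arrangements of LLAMA in total.
If the two L's are adjacent, glue them into one block, leaving 4 items to arrange: (4)!/(2!) = 12 ways.
Hence 30 − 12 = 18.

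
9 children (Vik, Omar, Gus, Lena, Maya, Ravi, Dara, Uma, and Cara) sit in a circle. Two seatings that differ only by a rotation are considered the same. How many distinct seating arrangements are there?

40320

Around a circle, 9 distinct people have 9!/9 = (8)! = 40320 rotationally distinct seatings.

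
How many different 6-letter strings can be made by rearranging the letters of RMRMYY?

RMRMYY has 6 letters with M appearing twice, R appearing twice, and Y appearing twice.
Dividing 6! = 720 by 2!·2!·2! = 8 for the repeated letters gives 90.

90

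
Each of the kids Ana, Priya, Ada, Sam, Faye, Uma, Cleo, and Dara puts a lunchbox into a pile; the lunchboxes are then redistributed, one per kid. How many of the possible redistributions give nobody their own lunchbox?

Let Aᵢ be the assignments in which kid i gets their own lunchbox. We want the size of the complement of A₁∪…∪A_8.
By inclusion–exclusion this is Σ_{j=0}^{8} (−1)^j C(8,j)·(8−j)!.
Computing: 40320 − 40320 + 20160 − 6720 + 1680 − 336 + 56 − 8 + 1 = 14833.

14833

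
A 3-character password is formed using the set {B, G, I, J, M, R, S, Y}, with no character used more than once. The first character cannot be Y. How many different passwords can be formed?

294

The first character has 8−1 = 7 choices (anything except Y).
The remaining 2 characters are filled from the other 7 symbols without repetition: 7 × 6 = 42.
Total: 7 × 42 = 294.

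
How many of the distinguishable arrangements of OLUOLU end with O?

Fix O in the last position and arrange the remaining 5 letters.
Those 5 letters have L appearing twice and U appearing twice, giving (5)!/(2!·2!) = 30.

30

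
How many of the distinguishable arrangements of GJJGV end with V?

6

With the last slot taken by V, it remains to arrange the other 4 letters (GJJG).
Those 4 letters have G appearing twice and J appearing twice, giving (4)!/(2!·2!) = 6.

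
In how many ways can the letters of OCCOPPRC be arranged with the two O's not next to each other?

1260

Total arrangements of OCCOPPRC: 8!/(3!·2!·2!) = 1680.
Arrangements with the O's together: treat OO as one letter, giving (7)!/(3!·2!) = 420.
Hence 1680 − 420 = 1260.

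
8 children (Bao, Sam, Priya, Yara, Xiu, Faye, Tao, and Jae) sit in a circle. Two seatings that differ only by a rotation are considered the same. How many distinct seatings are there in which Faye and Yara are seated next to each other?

1440

Treat {Faye, Yara} as one unit (2 internal orders) and seat the resulting 7 units around the table: (6)! circular arrangements.
So 2 × (6)! = 2 × 720 = 1440.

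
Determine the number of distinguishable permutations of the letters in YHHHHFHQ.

Letter multiplicities in YHHHHFHQ: F×1, H×5, Q×1, Y×1.
The number of distinct arrangements is 8!/(5!) = 40320/120 = 336.

336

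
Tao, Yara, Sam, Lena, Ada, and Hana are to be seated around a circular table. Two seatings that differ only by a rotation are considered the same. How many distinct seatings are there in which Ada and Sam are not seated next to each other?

72

Without the restriction there are (5)! = 120 seatings.
Seatings with Ada beside Sam: treat them as a block with 2 internal orders, giving 2 × (4)! = 48.
Subtracting, 120 − 48 = 72.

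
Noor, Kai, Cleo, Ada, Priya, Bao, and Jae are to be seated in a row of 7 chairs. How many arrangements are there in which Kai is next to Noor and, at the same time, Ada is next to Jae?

Treat {Kai,Noor} as one block (2 orders) and {Ada,Jae} as another (2 orders).
That leaves 5 units to arrange: 2 × 2 × 5! = 4 × 120 = 480.

480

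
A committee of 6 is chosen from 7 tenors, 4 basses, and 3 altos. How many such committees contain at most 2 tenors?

889

Split by how many tenors are chosen (0 through 2).
Sum: C(7,0)·C(7,6) + C(7,1)·C(7,5) + C(7,2)·C(7,4) = 7 + 147 + 735 = 889.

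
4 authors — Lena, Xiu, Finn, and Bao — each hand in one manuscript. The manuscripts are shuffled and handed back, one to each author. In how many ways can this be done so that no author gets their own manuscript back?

This is the derangement count D_4: permutations of 4 items with no fixed point.
By inclusion–exclusion this is Σ_{j=0}^{4} (−1)^j C(4,j)·(4−j)!.
Computing: 24 − 24 + 12 − 4 + 1 = 9.

9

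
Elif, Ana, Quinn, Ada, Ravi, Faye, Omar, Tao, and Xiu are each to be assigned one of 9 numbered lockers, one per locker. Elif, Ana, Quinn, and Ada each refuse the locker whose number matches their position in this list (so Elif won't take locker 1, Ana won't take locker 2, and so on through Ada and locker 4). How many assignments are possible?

Let Aᵢ (for 1 ≤ i ≤ 4) be the placements that put person i in their forbidden locker. Any j of these fix j positions, leaving (9−j)! ways to fill the rest, and there are C(4,j) ways to pick which j.
By inclusion–exclusion, the number of valid placements is Σ_{j=0}^{4} (−1)^j C(4,j)·(9−j)!.
Computing: 362880 − 161280 + 30240 − 2880 + 120 = 229080.

229080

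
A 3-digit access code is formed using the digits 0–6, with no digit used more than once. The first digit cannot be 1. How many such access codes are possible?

180

The first digit has 7−1 = 6 choices (anything except 1).
The remaining 2 digits are filled from the other 6 symbols without repetition: 6 × 5 = 30.
Total: 6 × 30 = 180.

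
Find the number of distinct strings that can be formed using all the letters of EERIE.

20

Letter multiplicities in EERIE: E×3, I×1, R×1.
The number of distinct arrangements is 5!/(3!) = 120/6 = 20.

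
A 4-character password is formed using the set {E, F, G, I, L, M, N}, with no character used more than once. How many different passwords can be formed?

Choose and order 4 of the 7 symbols: the first character has 7 options, the next 6, then 5, 4.
That product is 7 × 6 × 5 × 4 = 840.

840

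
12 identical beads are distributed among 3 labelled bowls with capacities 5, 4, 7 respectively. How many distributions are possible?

Ignoring the caps, the number of non-negative solutions to x_1+…+x_3 = 12 is C(14,2) = 91.
Subtract solutions that violate a single cap (substitute x_i' = x_i − (cap_i+1)): x_1 ≥ 6 gives C(8,2) = 28; x_2 ≥ 5 gives C(9,2) = 36; x_3 ≥ 8 gives C(6,2) = 15. Together 79.
Add back pairs where two caps are both exceeded: 3 + 0 + 0 = 3.
By inclusion–exclusion the count is 91 − 79 + 3 = 15.

15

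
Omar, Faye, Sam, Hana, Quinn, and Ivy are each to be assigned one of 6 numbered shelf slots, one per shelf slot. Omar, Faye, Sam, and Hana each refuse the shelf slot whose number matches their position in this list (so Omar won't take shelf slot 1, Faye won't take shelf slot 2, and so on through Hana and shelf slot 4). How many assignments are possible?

Let Aᵢ (for 1 ≤ i ≤ 4) be the placements that put person i in their forbidden shelf slot. Any j of these fix j positions, leaving (6−j)! ways to fill the rest, and there are C(4,j) ways to pick which j.
By inclusion–exclusion, the number of valid placements is Σ_{j=0}^{4} (−1)^j C(4,j)·(6−j)!.
Computing: 720 − 480 + 144 − 24 + 2 = 362.

362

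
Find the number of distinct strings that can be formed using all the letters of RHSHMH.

The 6 letters of RHSHMH have repeats: H appearing 3 times.
The number of distinct arrangements is 6!/(3!) = 720/6 = 120.

120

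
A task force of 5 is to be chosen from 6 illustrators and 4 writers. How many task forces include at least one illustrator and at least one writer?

With no constraint there are C(10,5) = 252 possible selections.
Subtract selections that omit an entire group: no illustrators → C(4,5) = 0; no writers → C(6,5) = 6.
Both groups omitted at once is impossible, so 252 − 6 = 246.

246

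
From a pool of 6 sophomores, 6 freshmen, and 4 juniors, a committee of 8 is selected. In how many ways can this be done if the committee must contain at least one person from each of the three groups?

Unrestricted: C(16,8) = 12870 ways to pick any 8 of the 16.
Subtract selections that omit an entire group: no sophomores → C(10,8) = 45; no freshmen → C(10,8) = 45; no juniors → C(12,8) = 495.
Add back selections omitting two groups (i.e. drawn from a single group): C(6,8) + C(6,8) + C(4,8) = 0.
By inclusion–exclusion: 12870 − 585 + 0 = 12285.

12285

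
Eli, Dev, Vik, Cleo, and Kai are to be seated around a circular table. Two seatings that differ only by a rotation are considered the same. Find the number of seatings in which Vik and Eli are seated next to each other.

12

Glue Vik and Eli into a block (2 internal orders). Seating 4 units around a circle gives (3)! arrangements.
So 2 × (3)! = 2 × 6 = 12.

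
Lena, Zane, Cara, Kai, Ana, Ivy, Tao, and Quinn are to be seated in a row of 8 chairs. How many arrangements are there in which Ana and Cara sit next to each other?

Glue Ana and Cara into one block (2 internal orders), leaving 7 units to arrange in a row.
That gives 2 × 7! = 2 × 5040 = 10080.

10080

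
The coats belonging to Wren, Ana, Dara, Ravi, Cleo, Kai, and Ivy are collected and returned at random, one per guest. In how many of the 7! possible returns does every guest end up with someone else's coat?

1854

Count assignments avoiding every fixed point. For any j of the 7 guests fixed to their own coat, the other 7−j can be arranged in (7−j)! ways.
By inclusion–exclusion this is Σ_{j=0}^{7} (−1)^j C(7,j)·(7−j)!.
Computing: 5040 − 5040 + 2520 − 840 + 210 − 42 + 7 − 1 = 1854.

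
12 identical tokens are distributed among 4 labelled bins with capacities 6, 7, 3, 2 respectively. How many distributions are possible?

54

Without the upper bounds there are C(15,3) = 455 ways to split 12 among 4 bins.
Subtract solutions that violate a single cap (substitute x_i' = x_i − (cap_i+1)): x_1 ≥ 7 gives C(8,3) = 56; x_2 ≥ 8 gives C(7,3) = 35; x_3 ≥ 4 gives C(11,3) = 165; x_4 ≥ 3 gives C(12,3) = 220. Together 476.
Add back pairs where two caps are both exceeded: 0 + 4 + 10 + 1 + 4 + 56 = 75.
By inclusion–exclusion the count is 455 − 476 + 75 = 54.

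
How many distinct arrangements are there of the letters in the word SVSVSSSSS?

Letter multiplicities in SVSVSSSSS: S×7, V×2.
The number of distinct arrangements is 9!/(7!·2!) = 362880/10080 = 36.

36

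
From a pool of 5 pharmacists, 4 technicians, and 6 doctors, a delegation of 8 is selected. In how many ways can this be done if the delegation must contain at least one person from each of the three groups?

6216

Unrestricted: C(15,8) = 6435 ways to pick any 8 of the 15.
Subtract selections that omit an entire group: no pharmacists → C(10,8) = 45; no technicians → C(11,8) = 165; no doctors → C(9,8) = 9.
Add back selections omitting two groups (i.e. drawn from a single group): C(5,8) + C(4,8) + C(6,8) = 0.
By inclusion–exclusion: 6435 − 219 + 0 = 6216.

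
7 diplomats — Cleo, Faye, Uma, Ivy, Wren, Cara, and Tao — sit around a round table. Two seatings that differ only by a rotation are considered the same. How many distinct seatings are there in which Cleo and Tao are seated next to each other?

240

Glue Cleo and Tao into a block (2 internal orders). Seating 6 units around a circle gives (5)! arrangements.
So 2 × (5)! = 2 × 120 = 240.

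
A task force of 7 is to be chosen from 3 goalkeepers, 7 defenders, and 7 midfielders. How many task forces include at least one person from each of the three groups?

With no constraint there are C(17,7) = 19448 possible selections.
Subtract selections that omit an entire group: no goalkeepers → C(14,7) = 3432; no defenders → C(10,7) = 120; no midfielders → C(10,7) = 120.
Add back selections omitting two groups (i.e. drawn from a single group): C(3,7) + C(7,7) + C(7,7) = 2.
By inclusion–exclusion: 19448 − 3672 + 2 = 15778.

15778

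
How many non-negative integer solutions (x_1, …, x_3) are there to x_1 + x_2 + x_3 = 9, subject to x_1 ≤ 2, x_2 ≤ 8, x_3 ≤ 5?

By stars and bars, unrestricted non-negative solutions to x_1+…+x_3 = 9 number C(9+2,2) = 55.
Subtract solutions that violate a single cap (substitute x_i' = x_i − (cap_i+1)): x_1 ≥ 3 gives C(8,2) = 28; x_2 ≥ 9 gives C(2,2) = 1; x_3 ≥ 6 gives C(5,2) = 10. Together 39.
Add back pairs where two caps are both exceeded: 0 + 1 + 0 = 1.
By inclusion–exclusion the count is 55 − 39 + 1 = 17.

17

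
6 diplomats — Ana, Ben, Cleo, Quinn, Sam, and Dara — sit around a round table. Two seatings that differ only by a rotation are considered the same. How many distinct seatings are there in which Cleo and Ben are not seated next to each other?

72

Without the restriction there are (5)! = 120 seatings.
Seatings with Cleo beside Ben: treat them as a block with 2 internal orders, giving 2 × (4)! = 48.
Subtracting, 120 − 48 = 72.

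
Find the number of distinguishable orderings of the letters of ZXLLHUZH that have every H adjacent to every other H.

Treat the 2 copies of H as a single block. The multiset to arrange is then {HH, L, L, U, X, Z, Z}, 7 items in all.
That gives (7)!/(2!·2!) = 1260 arrangements.

1260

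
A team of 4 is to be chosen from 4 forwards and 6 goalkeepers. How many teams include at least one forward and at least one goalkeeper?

Total 4-person selections from all 10: C(10,4) = 210.
Selections missing a whole group: no forwards → C(6,4) = 15; no goalkeepers → C(4,4) = 1.
Both groups omitted at once is impossible, so 210 − 16 = 194.

194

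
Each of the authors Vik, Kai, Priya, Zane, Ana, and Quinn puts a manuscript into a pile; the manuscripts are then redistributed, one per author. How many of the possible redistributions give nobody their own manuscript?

265

Count assignments avoiding every fixed point. For any j of the 6 authors fixed to their own manuscript, the other 6−j can be arranged in (6−j)! ways.
By inclusion–exclusion this is Σ_{j=0}^{6} (−1)^j C(6,j)·(6−j)!.
Computing: 720 − 720 + 360 − 120 + 30 − 6 + 1 = 265.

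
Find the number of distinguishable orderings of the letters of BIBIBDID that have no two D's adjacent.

420

There are 8!/(3!·3!·2!) = 560 arrangements of BIBIBDID in total.
If the two D's are adjacent, glue them into one block, leaving 7 items to arrange: (7)!/(3!·3!) = 140 ways.
Subtracting, 560 − 140 = 420 arrangements keep the D's apart.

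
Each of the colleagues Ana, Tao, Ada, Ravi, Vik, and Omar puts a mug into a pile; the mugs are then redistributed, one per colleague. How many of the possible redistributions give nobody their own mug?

Count assignments avoiding every fixed point. For any j of the 6 colleagues fixed to their own mug, the other 6−j can be arranged in (6−j)! ways.
By inclusion–exclusion this is Σ_{j=0}^{6} (−1)^j C(6,j)·(6−j)!.
Computing: 720 − 720 + 360 − 120 + 30 − 6 + 1 = 265.

265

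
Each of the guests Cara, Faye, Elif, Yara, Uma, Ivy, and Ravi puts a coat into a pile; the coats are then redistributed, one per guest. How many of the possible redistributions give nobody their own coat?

1854

Count assignments avoiding every fixed point. For any j of the 7 guests fixed to their own coat, the other 7−j can be arranged in (7−j)! ways.
By inclusion–exclusion this is Σ_{j=0}^{7} (−1)^j C(7,j)·(7−j)!.
Computing: 5040 − 5040 + 2520 − 840 + 210 − 42 + 7 − 1 = 1854.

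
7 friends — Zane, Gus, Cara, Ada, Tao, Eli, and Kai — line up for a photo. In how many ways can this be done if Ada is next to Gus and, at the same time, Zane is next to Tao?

480

Treat {Ada,Gus} as one block (2 orders) and {Zane,Tao} as another (2 orders).
That leaves 5 units to arrange: 2 × 2 × 5! = 4 × 120 = 480.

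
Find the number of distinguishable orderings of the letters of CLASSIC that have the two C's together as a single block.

Treat the 2 copies of C as a single block. The multiset to arrange is then {CC, A, I, L, S, S}, 6 items in all.
That gives (6)!/(2!) = 360 arrangements.

360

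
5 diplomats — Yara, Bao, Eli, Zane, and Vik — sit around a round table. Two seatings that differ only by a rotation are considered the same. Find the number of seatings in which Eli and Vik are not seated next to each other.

Without the restriction there are (4)! = 24 seatings.
Those with Eli next to Vik: fuse the pair into one unit and seat 4 units around a circle — 2·(3)! = 12.
Subtracting, 24 − 12 = 12.

12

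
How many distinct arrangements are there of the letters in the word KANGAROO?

The 8 letters of KANGAROO have repeats: A appearing twice and O appearing twice.
So there are 8! / (2!·2!) = 10080 distinguishable arrangements.

10080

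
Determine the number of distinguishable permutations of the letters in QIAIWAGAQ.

15120

The 9 letters of QIAIWAGAQ have repeats: A appearing 3 times, I appearing twice, and Q appearing twice.
The number of distinct arrangements is 9!/(3!·2!·2!) = 362880/24 = 15120.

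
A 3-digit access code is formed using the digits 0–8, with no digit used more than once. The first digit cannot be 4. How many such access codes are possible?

The first digit has 9−1 = 8 choices (anything except 4).
The remaining 2 digits are filled from the other 8 symbols without repetition: 8 × 7 = 56.
Total: 8 × 56 = 448.

448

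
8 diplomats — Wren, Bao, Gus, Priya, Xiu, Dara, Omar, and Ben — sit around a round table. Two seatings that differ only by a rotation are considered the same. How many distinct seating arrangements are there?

Fix one person's seat to break rotational symmetry; the remaining 7 people can be arranged in (7)! = 5040 ways.

5040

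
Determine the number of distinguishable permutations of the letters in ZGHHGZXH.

The 8 letters of ZGHHGZXH have repeats: G appearing twice, H appearing 3 times, and Z appearing twice.
So there are 8! / (3!·2!·2!) = 1680 distinguishable arrangements.

1680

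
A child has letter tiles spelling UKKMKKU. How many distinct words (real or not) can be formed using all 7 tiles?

Letter multiplicities in UKKMKKU: K×4, M×1, U×2.
The number of distinct arrangements is 7!/(4!·2!) = 5040/48 = 105.

105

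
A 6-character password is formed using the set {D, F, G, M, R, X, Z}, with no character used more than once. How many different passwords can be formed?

With no repetition, fill the 6 characters in order: 7 choices, then 6, down to 2.
That product is 7 × 6 × 5 × 4 × 3 × 2 = 5040.

5040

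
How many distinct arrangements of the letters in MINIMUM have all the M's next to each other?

60

Treat the 3 copies of M as a single block. The multiset to arrange is then {MMM, I, I, N, U}, 5 items in all.
That gives (5)!/(2!) = 60 arrangements.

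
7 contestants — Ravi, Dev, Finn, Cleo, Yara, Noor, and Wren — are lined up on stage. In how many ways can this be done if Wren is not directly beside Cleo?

There are 7! = 5040 arrangements in all. If Wren and Cleo are adjacent, merging them into one block gives 2·(6)! = 1440 arrangements.
Complementary counting: 5040 − 1440 = 3600.

3600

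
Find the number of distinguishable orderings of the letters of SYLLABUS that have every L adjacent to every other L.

Treat the 2 copies of L as a single block. The multiset to arrange is then {LL, A, B, S, S, U, Y}, 7 items in all.
That gives (7)!/(2!) = 2520 arrangements.

2520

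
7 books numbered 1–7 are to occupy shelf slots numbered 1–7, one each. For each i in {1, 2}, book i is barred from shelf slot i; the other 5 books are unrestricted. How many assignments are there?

Let Aᵢ (for i ∈ {1, 2}) be the placements that put book i in its forbidden shelf slot. Any j of these fix j positions, leaving (7−j)! ways to fill the rest, and there are C(2,j) ways to pick which j.
By inclusion–exclusion, the number of valid placements is Σ_{j=0}^{2} (−1)^j C(2,j)·(7−j)!.
Computing: 5040 − 1440 + 120 = 3720.

3720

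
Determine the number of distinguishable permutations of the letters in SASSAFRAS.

2520

The 9 letters of SASSAFRAS have repeats: A appearing 3 times and S appearing 4 times.
So there are 9! / (4!·3!) = 2520 distinguishable arrangements.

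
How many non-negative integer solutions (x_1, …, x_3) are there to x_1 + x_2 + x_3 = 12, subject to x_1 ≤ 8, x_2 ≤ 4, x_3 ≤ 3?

Without the upper bounds there are C(14,2) = 91 ways to split 12 among 3 variables.
Subtract solutions that violate a single cap (substitute x_i' = x_i − (cap_i+1)): x_1 ≥ 9 gives C(5,2) = 10; x_2 ≥ 5 gives C(9,2) = 36; x_3 ≥ 4 gives C(10,2) = 45. Together 91.
Add back pairs where two caps are both exceeded: 0 + 0 + 10 = 10.
By inclusion–exclusion the count is 91 − 91 + 10 = 10.

10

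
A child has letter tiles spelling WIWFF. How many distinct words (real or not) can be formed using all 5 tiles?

30

The 5 letters of WIWFF have repeats: F appearing twice and W appearing twice.
The number of distinct arrangements is 5!/(2!·2!) = 120/4 = 30.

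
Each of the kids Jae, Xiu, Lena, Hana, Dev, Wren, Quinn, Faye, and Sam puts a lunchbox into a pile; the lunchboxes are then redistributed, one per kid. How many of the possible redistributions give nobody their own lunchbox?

This is the derangement count D_9: permutations of 9 items with no fixed point.
By inclusion–exclusion this is Σ_{j=0}^{9} (−1)^j C(9,j)·(9−j)!.
Computing: 362880 − 362880 + 181440 − 60480 + 15120 − 3024 + 504 − 72 + 9 − 1 = 133496.

133496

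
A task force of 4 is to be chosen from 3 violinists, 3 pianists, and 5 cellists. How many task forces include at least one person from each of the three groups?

180

With no constraint there are C(11,4) = 330 possible selections.
Subtract selections that omit an entire group: no violinists → C(8,4) = 70; no pianists → C(8,4) = 70; no cellists → C(6,4) = 15.
Add back selections omitting two groups (i.e. drawn from a single group): C(3,4) + C(3,4) + C(5,4) = 5.
By inclusion–exclusion: 330 − 155 + 5 = 180.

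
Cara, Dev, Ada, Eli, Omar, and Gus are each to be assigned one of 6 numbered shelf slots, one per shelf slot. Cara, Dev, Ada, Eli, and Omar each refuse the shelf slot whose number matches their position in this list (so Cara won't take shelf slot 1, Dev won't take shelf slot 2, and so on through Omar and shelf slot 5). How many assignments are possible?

309

Let Aᵢ (for 1 ≤ i ≤ 5) be the placements that put person i in their forbidden shelf slot. Any j of these fix j positions, leaving (6−j)! ways to fill the rest, and there are C(5,j) ways to pick which j.
By inclusion–exclusion, the number of valid placements is Σ_{j=0}^{5} (−1)^j C(5,j)·(6−j)!.
Computing: 720 − 600 + 240 − 60 + 10 − 1 = 309.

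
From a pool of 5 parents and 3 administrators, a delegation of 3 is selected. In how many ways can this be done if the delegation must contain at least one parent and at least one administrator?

45

With no constraint there are C(8,3) = 56 possible selections.
Subtract selections that omit an entire group: no parents → C(3,3) = 1; no administrators → C(5,3) = 10.
Both groups omitted at once is impossible, so 56 − 11 = 45.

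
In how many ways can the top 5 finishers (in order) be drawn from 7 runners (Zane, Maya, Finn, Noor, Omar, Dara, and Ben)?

This is an ordered selection of 5 from 7: P(7,5).
That gives 7 × 6 × 5 × 4 × 3 = 2520.

2520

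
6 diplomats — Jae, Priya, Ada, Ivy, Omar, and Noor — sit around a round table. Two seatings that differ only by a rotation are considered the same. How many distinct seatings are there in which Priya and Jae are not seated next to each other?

72

All circular seatings of 6 people number (5)! = 120.
Seatings with Priya beside Jae: treat them as a block with 2 internal orders, giving 2 × (4)! = 48.
Subtracting, 120 − 48 = 72.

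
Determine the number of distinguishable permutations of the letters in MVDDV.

The 5 letters of MVDDV have repeats: D appearing twice and V appearing twice.
Dividing 5! = 120 by 2!·2! = 4 for the repeated letters gives 30.

30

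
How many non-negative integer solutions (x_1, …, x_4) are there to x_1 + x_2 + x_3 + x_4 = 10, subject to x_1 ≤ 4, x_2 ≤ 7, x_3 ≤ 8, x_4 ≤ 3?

By stars and bars, unrestricted non-negative solutions to x_1+…+x_4 = 10 number C(10+3,3) = 286.
Subtract solutions that violate a single cap (substitute x_i' = x_i − (cap_i+1)): x_1 ≥ 5 gives C(8,3) = 56; x_2 ≥ 8 gives C(5,3) = 10; x_3 ≥ 9 gives C(4,3) = 4; x_4 ≥ 4 gives C(9,3) = 84. Together 154.
Add back pairs where two caps are both exceeded: 0 + 0 + 4 + 0 + 0 + 0 = 4.
By inclusion–exclusion the count is 286 − 154 + 4 = 136.

136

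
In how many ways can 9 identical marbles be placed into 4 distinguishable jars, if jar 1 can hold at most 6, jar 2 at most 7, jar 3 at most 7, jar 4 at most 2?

118

Without the upper bounds there are C(12,3) = 220 ways to split 9 among 4 jars.
Subtract solutions that violate a single cap (substitute x_i' = x_i − (cap_i+1)): x_1 ≥ 7 gives C(5,3) = 10; x_2 ≥ 8 gives C(4,3) = 4; x_3 ≥ 8 gives C(4,3) = 4; x_4 ≥ 3 gives C(9,3) = 84. Together 102.
No two caps can be exceeded simultaneously, so the pair terms are all 0.
By inclusion–exclusion the count is 220 − 102 + 0 = 118.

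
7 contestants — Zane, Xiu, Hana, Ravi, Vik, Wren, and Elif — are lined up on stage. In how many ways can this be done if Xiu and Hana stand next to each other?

Glue Xiu and Hana into one block (2 internal orders), leaving 6 units to arrange in a row.
That gives 2 × 6! = 2 × 720 = 1440.

1440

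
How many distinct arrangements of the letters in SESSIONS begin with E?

210

Fix E in the first position and arrange the remaining 7 letters.
Those 7 letters have S appearing 4 times, giving (7)!/(4!) = 210.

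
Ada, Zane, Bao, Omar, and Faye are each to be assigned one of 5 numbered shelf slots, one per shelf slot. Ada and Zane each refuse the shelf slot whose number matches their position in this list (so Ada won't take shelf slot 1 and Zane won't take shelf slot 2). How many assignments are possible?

78

Let Aᵢ (for i ∈ {1, 2}) be the placements that put person i in their forbidden shelf slot. Any j of these fix j positions, leaving (5−j)! ways to fill the rest, and there are C(2,j) ways to pick which j.
By inclusion–exclusion, the number of valid placements is Σ_{j=0}^{2} (−1)^j C(2,j)·(5−j)!.
Computing: 120 − 48 + 6 = 78.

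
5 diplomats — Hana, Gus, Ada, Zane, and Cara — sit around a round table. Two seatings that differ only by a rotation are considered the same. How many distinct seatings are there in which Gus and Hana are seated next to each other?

Glue Gus and Hana into a block (2 internal orders). Seating 4 units around a circle gives (3)! arrangements.
So 2 × (3)! = 2 × 6 = 12.

12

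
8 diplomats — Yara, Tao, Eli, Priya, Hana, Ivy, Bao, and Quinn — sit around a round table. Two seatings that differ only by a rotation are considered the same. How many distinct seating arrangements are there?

Fix one person's seat to break rotational symmetry; the remaining 7 people can be arranged in (7)! = 5040 ways.

5040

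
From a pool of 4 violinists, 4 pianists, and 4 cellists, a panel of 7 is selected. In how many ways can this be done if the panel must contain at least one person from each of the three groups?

768

Total 7-person selections from all 12: C(12,7) = 792.
Selections missing a whole group: no violinists → C(8,7) = 8; no pianists → C(8,7) = 8; no cellists → C(8,7) = 8.
Add back selections omitting two groups (i.e. drawn from a single group): C(4,7) + C(4,7) + C(4,7) = 0.
By inclusion–exclusion: 792 − 24 + 0 = 768.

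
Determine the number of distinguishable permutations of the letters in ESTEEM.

120

ESTEEM has 6 letters with E appearing 3 times.
Dividing 6! = 720 by 3! = 6 for the repeated letters gives 120.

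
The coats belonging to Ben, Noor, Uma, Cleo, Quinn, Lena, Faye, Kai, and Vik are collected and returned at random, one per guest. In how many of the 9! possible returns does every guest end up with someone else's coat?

Count assignments avoiding every fixed point. For any j of the 9 guests fixed to their own coat, the other 9−j can be arranged in (9−j)! ways.
By inclusion–exclusion this is Σ_{j=0}^{9} (−1)^j C(9,j)·(9−j)!.
Computing: 362880 − 362880 + 181440 − 60480 + 15120 − 3024 + 504 − 72 + 9 − 1 = 133496.

133496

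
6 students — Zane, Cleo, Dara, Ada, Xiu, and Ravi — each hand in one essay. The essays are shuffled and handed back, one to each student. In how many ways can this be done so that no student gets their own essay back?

265

Let Aᵢ be the assignments in which student i gets their own essay. We want the size of the complement of A₁∪…∪A_6.
By inclusion–exclusion this is Σ_{j=0}^{6} (−1)^j C(6,j)·(6−j)!.
Computing: 720 − 720 + 360 − 120 + 30 − 6 + 1 = 265.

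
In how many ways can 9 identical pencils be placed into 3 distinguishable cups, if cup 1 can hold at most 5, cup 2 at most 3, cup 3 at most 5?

14

By stars and bars, unrestricted non-negative solutions to x_1+…+x_3 = 9 number C(9+2,2) = 55.
Subtract solutions that violate a single cap (substitute x_i' = x_i − (cap_i+1)): x_1 ≥ 6 gives C(5,2) = 10; x_2 ≥ 4 gives C(7,2) = 21; x_3 ≥ 6 gives C(5,2) = 10. Together 41.
No two caps can be exceeded simultaneously, so the pair terms are all 0.
By inclusion–exclusion the count is 55 − 41 + 0 = 14.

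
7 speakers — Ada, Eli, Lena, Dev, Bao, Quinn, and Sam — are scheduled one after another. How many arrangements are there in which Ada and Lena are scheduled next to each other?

1440

Treat {Ada, Lena} as a single unit. There are 6 units to order, and the pair itself can be ordered 2 ways.
That gives 2 × 6! = 2 × 720 = 1440.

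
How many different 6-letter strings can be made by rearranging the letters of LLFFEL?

60

Letter multiplicities in LLFFEL: E×1, F×2, L×3.
Dividing 6! = 720 by 3!·2! = 12 for the repeated letters gives 60.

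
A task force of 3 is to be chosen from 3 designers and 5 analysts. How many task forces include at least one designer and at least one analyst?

45

Total 3-person selections from all 8: C(8,3) = 56.
Selections missing a whole group: no designers → C(5,3) = 10; no analysts → C(3,3) = 1.
Both groups omitted at once is impossible, so 56 − 11 = 45.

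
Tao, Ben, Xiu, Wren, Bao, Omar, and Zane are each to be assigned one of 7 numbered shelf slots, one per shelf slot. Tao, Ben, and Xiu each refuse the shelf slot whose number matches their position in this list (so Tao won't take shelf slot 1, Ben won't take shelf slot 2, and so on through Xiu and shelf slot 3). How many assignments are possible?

Let Aᵢ (for i ∈ {1, 2, 3}) be the placements that put person i in their forbidden shelf slot. Any j of these fix j positions, leaving (7−j)! ways to fill the rest, and there are C(3,j) ways to pick which j.
By inclusion–exclusion, the number of valid placements is Σ_{j=0}^{3} (−1)^j C(3,j)·(7−j)!.
Computing: 5040 − 2160 + 360 − 24 = 3216.

3216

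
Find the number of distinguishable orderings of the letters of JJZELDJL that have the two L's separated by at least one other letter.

2520

There are 8!/(3!·2!) = 3360 arrangements of JJZELDJL in total.
If the two L's are adjacent, glue them into one block, leaving 7 items to arrange: (7)!/(3!) = 840 ways.
Hence 3360 − 840 = 2520.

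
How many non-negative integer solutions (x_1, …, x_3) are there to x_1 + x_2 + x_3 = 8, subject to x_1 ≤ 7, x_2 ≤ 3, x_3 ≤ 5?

23

Without the upper bounds there are C(10,2) = 45 ways to split 8 among 3 variables.
Subtract solutions that violate a single cap (substitute x_i' = x_i − (cap_i+1)): x_1 ≥ 8 gives C(2,2) = 1; x_2 ≥ 4 gives C(6,2) = 15; x_3 ≥ 6 gives C(4,2) = 6. Together 22.
No two caps can be exceeded simultaneously, so the pair terms are all 0.
By inclusion–exclusion the count is 45 − 22 + 0 = 23.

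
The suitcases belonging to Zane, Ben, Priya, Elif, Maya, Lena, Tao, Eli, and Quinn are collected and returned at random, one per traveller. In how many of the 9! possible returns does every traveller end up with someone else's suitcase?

Count assignments avoiding every fixed point. For any j of the 9 travellers fixed to their own suitcase, the other 9−j can be arranged in (9−j)! ways.
By inclusion–exclusion this is Σ_{j=0}^{9} (−1)^j C(9,j)·(9−j)!.
Computing: 362880 − 362880 + 181440 − 60480 + 15120 − 3024 + 504 − 72 + 9 − 1 = 133496.

133496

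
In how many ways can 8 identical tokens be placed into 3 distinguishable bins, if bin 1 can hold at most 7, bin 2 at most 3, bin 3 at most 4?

19

Ignoring the caps, the number of non-negative solutions to x_1+…+x_3 = 8 is C(10,2) = 45.
Subtract solutions that violate a single cap (substitute x_i' = x_i − (cap_i+1)): x_1 ≥ 8 gives C(2,2) = 1; x_2 ≥ 4 gives C(6,2) = 15; x_3 ≥ 5 gives C(5,2) = 10. Together 26.
No two caps can be exceeded simultaneously, so the pair terms are all 0.
By inclusion–exclusion the count is 45 − 26 + 0 = 19.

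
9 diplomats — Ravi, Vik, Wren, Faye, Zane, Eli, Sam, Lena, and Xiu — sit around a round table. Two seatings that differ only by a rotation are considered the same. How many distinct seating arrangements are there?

Fix one person's seat to break rotational symmetry; the remaining 8 people can be arranged in (8)! = 40320 ways.

40320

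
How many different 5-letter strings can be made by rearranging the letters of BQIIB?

Letter multiplicities in BQIIB: B×2, I×2, Q×1.
So there are 5! / (2!·2!) = 30 distinguishable arrangements.

30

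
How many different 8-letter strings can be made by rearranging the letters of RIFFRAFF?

840

The 8 letters of RIFFRAFF have repeats: F appearing 4 times and R appearing twice.
Dividing 8! = 40320 by 4!·2! = 48 for the repeated letters gives 840.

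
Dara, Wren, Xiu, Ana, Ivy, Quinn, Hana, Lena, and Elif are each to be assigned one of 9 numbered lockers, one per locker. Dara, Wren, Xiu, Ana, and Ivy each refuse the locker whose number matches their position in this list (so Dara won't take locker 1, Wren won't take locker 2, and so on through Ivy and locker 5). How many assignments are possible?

205056

Let Aᵢ (for 1 ≤ i ≤ 5) be the placements that put person i in their forbidden locker. Any j of these fix j positions, leaving (9−j)! ways to fill the rest, and there are C(5,j) ways to pick which j.
By inclusion–exclusion, the number of valid placements is Σ_{j=0}^{5} (−1)^j C(5,j)·(9−j)!.
Computing: 362880 − 201600 + 50400 − 7200 + 600 − 24 = 205056.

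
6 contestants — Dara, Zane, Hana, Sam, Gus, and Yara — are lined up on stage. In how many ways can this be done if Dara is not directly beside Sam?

480

There are 6! = 720 arrangements in all. If Dara and Sam are adjacent, merging them into one block gives 2·(5)! = 240 arrangements.
Complementary counting: 720 − 240 = 480.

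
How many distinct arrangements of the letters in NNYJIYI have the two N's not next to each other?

There are 7!/(2!·2!·2!) = 630 arrangements of NNYJIYI in total.
Arrangements with the N's together: treat NN as one letter, giving (6)!/(2!·2!) = 180.
Subtracting, 630 − 180 = 450 arrangements keep the N's apart.

450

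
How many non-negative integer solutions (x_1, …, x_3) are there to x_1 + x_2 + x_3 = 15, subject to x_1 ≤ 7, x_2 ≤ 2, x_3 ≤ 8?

6

By stars and bars, unrestricted non-negative solutions to x_1+…+x_3 = 15 number C(15+2,2) = 136.
Subtract solutions that violate a single cap (substitute x_i' = x_i − (cap_i+1)): x_1 ≥ 8 gives C(9,2) = 36; x_2 ≥ 3 gives C(14,2) = 91; x_3 ≥ 9 gives C(8,2) = 28. Together 155.
Add back pairs where two caps are both exceeded: 15 + 0 + 10 = 25.
By inclusion–exclusion the count is 136 − 155 + 25 = 6.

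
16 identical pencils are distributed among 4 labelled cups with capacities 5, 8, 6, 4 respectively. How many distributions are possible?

By stars and bars, unrestricted non-negative solutions to x_1+…+x_4 = 16 number C(16+3,3) = 969.
Subtract solutions that violate a single cap (substitute x_i' = x_i − (cap_i+1)): x_1 ≥ 6 gives C(13,3) = 286; x_2 ≥ 9 gives C(10,3) = 120; x_3 ≥ 7 gives C(12,3) = 220; x_4 ≥ 5 gives C(14,3) = 364. Together 990.
Add back pairs where two caps are both exceeded: 4 + 20 + 56 + 1 + 10 + 35 = 126.
By inclusion–exclusion the count is 969 − 990 + 126 = 105.

105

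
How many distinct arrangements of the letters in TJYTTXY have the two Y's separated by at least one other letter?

300

There are 7!/(3!·2!) = 420 arrangements of TJYTTXY in total.
Arrangements with the Y's together: treat YY as one letter, giving (6)!/(3!) = 120.
Hence 420 − 120 = 300.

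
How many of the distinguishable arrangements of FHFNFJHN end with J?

With the last slot taken by J, it remains to arrange the other 7 letters (FHFNFHN).
Those 7 letters have F appearing 3 times, H appearing twice, and N appearing twice, giving (7)!/(3!·2!·2!) = 210.

210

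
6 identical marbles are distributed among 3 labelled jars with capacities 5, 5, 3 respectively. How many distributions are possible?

20

Ignoring the caps, the number of non-negative solutions to x_1+…+x_3 = 6 is C(8,2) = 28.
Subtract solutions that violate a single cap (substitute x_i' = x_i − (cap_i+1)): x_1 ≥ 6 gives C(2,2) = 1; x_2 ≥ 6 gives C(2,2) = 1; x_3 ≥ 4 gives C(4,2) = 6. Together 8.
No two caps can be exceeded simultaneously, so the pair terms are all 0.
By inclusion–exclusion the count is 28 − 8 + 0 = 20.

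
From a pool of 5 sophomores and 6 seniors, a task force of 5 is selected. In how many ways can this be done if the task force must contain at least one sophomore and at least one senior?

Total 5-person selections from all 11: C(11,5) = 462.
Selections missing a whole group: no sophomores → C(6,5) = 6; no seniors → C(5,5) = 1.
Both groups omitted at once is impossible, so 462 − 7 = 455.

455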